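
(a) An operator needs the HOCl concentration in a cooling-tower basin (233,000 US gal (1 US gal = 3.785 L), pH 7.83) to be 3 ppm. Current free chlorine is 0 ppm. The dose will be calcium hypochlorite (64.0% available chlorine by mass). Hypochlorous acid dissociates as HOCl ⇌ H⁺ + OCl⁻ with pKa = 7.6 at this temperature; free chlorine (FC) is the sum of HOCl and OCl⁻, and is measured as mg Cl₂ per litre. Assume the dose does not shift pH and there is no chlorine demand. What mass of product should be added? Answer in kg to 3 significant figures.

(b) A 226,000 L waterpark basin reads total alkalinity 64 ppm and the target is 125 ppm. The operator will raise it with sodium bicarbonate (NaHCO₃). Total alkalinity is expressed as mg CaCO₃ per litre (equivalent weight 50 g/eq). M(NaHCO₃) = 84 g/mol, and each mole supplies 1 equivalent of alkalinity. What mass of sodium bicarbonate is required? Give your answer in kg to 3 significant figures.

(a) 11.2 kg; (b) 23.2 kg

(a) Volume: 233,000 US gal × 3.785 L/gal = 881,905 L.
(a) [OCl⁻]/[HOCl] = 10^(pH − pKa) = 10^(7.83 − 7.6) = 1.698; fraction as HOCl = 1/(1 + 1.698) = 0.3706.
(a) Free chlorine required for 3 ppm HOCl: 3 / 0.3706 = 8.095 ppm.
(a) FC to add: 8.095 − 0 = 8.095 mg/L as Cl₂.
(a) Cl₂ equivalent: 8.095 mg/L × 881,905 L = 7139 g.
(a) Product at 64.0% available Cl: 7139 / 0.64 = 11,150 g.

(b) Alkalinity to add: (125 − 64) = 61 mg/L as CaCO₃ × 226,000 L = 13,790 g as CaCO₃.
(b) Equivalents: 13,790 g ÷ 50 g/eq = 275.7 eq.
(b) NaHCO₃ supplies 1 eq per mole → 275.7 mol.
(b) Mass: 275.7 mol × 84 g/mol = 23,160 g.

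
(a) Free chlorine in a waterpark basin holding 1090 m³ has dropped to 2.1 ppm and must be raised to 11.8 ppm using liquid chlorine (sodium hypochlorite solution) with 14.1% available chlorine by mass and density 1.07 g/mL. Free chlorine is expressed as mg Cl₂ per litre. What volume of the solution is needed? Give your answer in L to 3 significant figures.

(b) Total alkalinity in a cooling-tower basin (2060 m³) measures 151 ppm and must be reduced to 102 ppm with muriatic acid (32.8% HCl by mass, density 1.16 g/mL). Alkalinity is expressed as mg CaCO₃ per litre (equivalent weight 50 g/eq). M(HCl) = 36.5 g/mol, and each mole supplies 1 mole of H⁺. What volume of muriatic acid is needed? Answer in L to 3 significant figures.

(a) 70.1 L; (b) 194 L

(a) Volume: 1090 m³ = 1,090,000 L.
(a) Chlorine deficit: 11.8 − 2.1 = 9.7 ppm = 9.7 mg/L as Cl₂.
(a) Cl₂ equivalent needed: 9.7 mg/L × 1,090,000 L = 10,570,000 mg = 10,570 g.
(a) Product at 14.1% available chlorine: 10,570 / 0.141 = 74,990 g.
(a) Volume at density 1.07 g/mL: 74,990 g ÷ 1.07 g/mL = 70,080 mL.

(b) Volume: 2060 m³ = 2,060,000 L.
(b) Alkalinity to neutralize: (151 − 102) = 49 mg/L as CaCO₃ × 2,060,000 L = 100,900 g as CaCO₃.
(b) Equivalents of H⁺ required: 100,900 ÷ 50 g/eq = 2019 eq = 2019 mol HCl.
(b) Mass of HCl: 2019 × 36.5 = 73,690 g.
(b) Mass of 32.8% solution: 73,690 / 0.328 = 224,700 g.
(b) Volume: 224,700 g ÷ 1.16 g/mL = 193,700 mL.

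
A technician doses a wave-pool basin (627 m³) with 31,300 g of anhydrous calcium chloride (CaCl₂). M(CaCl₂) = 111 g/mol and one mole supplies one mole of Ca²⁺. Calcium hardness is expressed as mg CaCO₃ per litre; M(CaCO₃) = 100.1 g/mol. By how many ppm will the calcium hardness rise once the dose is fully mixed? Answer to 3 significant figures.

Volume: 627 m³ = 627,000 L.
Moles of Ca²⁺: 31,300 g ÷ 111 g/mol = 282 mol.
As CaCO₃: 282 mol × 100.1 g/mol = 28,230 g.
Rise: 28,230 g / 627,000 L × 1000 = 45.02 mg/L.

45.0 ppm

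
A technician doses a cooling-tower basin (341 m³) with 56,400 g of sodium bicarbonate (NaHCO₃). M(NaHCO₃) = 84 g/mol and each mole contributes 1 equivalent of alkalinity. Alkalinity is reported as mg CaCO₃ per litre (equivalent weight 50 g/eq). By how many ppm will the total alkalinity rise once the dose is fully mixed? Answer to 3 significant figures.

Volume: 341 m³ = 341,000 L.
Moles of NaHCO₃: 56,400 g ÷ 84 g/mol = 671.4 mol → 671.4 eq of alkalinity.
As CaCO₃: 671.4 eq × 50 g/eq = 33,570 g.
Rise: 33,570 g / 341,000 L × 1000 = 98.45 mg/L.

98.4 ppm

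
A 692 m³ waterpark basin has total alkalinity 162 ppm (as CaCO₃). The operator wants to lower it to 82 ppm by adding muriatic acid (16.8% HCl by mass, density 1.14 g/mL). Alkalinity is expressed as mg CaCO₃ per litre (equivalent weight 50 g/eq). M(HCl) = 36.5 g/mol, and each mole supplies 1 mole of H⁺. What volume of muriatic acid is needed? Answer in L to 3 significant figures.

211 L

Volume: 692 m³ = 692,000 L.
Alkalinity to neutralize: (162 − 82) = 80 mg/L as CaCO₃ × 692,000 L = 55,360 g as CaCO₃.
Equivalents of H⁺ required: 55,360 ÷ 50 g/eq = 1107 eq = 1107 mol HCl.
Mass of HCl: 1107 × 36.5 = 40,410 g.
Mass of 16.8% solution: 40,410 / 0.168 = 240,600 g.
Volume: 240,600 g ÷ 1.14 g/mL = 211,000 mL.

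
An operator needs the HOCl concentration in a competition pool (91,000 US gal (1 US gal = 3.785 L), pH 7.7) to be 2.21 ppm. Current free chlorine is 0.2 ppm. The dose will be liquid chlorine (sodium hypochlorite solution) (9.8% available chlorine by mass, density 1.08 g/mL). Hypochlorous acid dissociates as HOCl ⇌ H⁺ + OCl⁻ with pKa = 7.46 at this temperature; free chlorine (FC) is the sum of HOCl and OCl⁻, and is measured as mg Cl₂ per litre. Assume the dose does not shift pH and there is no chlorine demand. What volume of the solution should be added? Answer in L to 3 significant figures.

19.0 L

Volume: 91,000 US gal × 3.785 L/gal = 344,435 L.
[OCl⁻]/[HOCl] = 10^(pH − pKa) = 10^(7.7 − 7.46) = 1.738; fraction as HOCl = 1/(1 + 1.738) = 0.3653.
Free chlorine required for 2.21 ppm HOCl: 2.21 / 0.3653 = 6.051 ppm.
FC to add: 6.051 − 0.2 = 5.851 mg/L as Cl₂.
Cl₂ equivalent: 5.851 mg/L × 344,435 L = 2015 g.
Product at 9.8% available Cl: 2015 / 0.098 = 20,560 g.
Volume: 20,560 g ÷ 1.08 g/mL = 19,040 mL.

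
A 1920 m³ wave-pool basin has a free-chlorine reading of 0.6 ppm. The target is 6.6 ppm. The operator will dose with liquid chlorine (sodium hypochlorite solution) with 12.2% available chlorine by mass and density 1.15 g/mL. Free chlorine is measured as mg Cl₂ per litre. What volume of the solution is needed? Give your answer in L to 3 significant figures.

82.1 L

Volume: 1920 m³ = 1,920,000 L.
Chlorine deficit: 6.6 − 0.6 = 6 ppm = 6 mg/L as Cl₂.
Cl₂ equivalent needed: 6 mg/L × 1,920,000 L = 11,520,000 mg = 11,520 g.
Product at 12.2% available chlorine: 11,520 / 0.122 = 94,430 g.
Volume at density 1.15 g/mL: 94,430 g ÷ 1.15 g/mL = 82,110 mL.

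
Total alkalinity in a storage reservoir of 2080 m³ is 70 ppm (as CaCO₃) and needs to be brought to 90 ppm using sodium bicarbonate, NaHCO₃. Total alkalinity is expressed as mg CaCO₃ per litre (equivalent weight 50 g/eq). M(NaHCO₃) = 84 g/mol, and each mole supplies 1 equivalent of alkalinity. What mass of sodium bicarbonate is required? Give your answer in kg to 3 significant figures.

69.9 kg

Volume: 2080 m³ = 2,080,000 L.
Alkalinity to add: (90 − 70) = 20 mg/L as CaCO₃ × 2,080,000 L = 41,600 g as CaCO₃.
Equivalents: 41,600 g ÷ 50 g/eq = 832 eq.
NaHCO₃ supplies 1 eq per mole → 832 mol.
Mass: 832 mol × 84 g/mol = 69,890 g.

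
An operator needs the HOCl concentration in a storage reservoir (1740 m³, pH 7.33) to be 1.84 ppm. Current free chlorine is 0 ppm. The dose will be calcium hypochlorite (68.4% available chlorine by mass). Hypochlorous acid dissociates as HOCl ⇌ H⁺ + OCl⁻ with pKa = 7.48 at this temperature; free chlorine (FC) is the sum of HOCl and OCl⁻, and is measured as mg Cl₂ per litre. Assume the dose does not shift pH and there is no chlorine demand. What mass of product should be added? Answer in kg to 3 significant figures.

Volume: 1740 m³ = 1,740,000 L.
[OCl⁻]/[HOCl] = 10^(pH − pKa) = 10^(7.33 − 7.48) = 0.7079; fraction as HOCl = 1/(1 + 0.7079) = 0.5855.
Free chlorine required for 1.84 ppm HOCl: 1.84 / 0.5855 = 3.143 ppm.
FC to add: 3.143 − 0 = 3.143 mg/L as Cl₂.
Cl₂ equivalent: 3.143 mg/L × 1,740,000 L = 5468 g.
Product at 68.4% available Cl: 5468 / 0.684 = 7994 g.

7.99 kg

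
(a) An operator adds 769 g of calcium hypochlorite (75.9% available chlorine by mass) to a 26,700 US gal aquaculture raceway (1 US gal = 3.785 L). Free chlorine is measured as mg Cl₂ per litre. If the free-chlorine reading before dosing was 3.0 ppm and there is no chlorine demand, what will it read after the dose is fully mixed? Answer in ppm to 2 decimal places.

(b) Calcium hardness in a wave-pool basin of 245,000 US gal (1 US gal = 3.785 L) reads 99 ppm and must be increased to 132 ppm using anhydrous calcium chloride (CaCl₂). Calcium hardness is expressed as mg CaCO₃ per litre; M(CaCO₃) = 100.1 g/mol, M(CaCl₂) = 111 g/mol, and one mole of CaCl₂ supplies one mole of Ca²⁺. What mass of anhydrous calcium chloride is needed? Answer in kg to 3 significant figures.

(a) 8.78 ppm; (b) 33.9 kg

(a) Volume: 26,700 US gal × 3.785 L/gal = 101,060 L.
(a) Available chlorine delivered: 769 g × 0.759 = 583.7 g as Cl₂.
(a) Concentration rise: 583.7 g / 101,060 L = 5.776 mg/L = 5.78 ppm.
(a) Final FC: 3.0 + 5.78 = 8.78 ppm.

(b) Volume: 245,000 US gal × 3.785 L/gal = 927,325 L.
(b) Hardness to add: (132 − 99) = 33 mg/L as CaCO₃ × 927,325 L = 30,600 g as CaCO₃.
(b) Moles of Ca²⁺ (1 mol Ca²⁺ ≡ 1 mol CaCO₃): 30,600 / 100.1 g/mol = 305.7 mol.
(b) Mass of CaCl₂: 305.7 × 111 = 33,930 g.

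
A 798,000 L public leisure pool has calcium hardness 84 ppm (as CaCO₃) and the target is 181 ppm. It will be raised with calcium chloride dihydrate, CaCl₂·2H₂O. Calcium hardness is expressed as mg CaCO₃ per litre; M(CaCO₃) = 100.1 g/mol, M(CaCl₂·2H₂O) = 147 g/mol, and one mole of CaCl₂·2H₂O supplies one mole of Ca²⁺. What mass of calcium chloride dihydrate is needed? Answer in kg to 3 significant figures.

Hardness to add: (181 − 84) = 97 mg/L as CaCO₃ × 798,000 L = 77,410 g as CaCO₃.
Moles of Ca²⁺ (1 mol Ca²⁺ ≡ 1 mol CaCO₃): 77,410 / 100.1 g/mol = 773.3 mol.
Mass of CaCl₂·2H₂O: 773.3 × 147 = 113,700 g.

114 kg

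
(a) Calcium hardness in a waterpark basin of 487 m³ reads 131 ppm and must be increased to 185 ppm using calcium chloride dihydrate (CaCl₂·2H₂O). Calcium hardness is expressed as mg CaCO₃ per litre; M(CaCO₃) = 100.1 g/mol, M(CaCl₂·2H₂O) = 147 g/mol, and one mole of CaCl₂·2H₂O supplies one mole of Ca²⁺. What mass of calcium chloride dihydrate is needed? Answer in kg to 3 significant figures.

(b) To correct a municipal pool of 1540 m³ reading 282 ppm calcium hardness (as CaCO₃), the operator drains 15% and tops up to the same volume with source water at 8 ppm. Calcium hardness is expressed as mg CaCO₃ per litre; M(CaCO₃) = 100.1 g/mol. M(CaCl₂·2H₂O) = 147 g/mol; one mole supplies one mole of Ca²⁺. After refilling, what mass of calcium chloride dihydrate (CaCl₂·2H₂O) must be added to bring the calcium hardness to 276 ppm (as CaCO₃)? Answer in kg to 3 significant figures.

(a) 38.6 kg; (b) 79.4 kg

(a) Volume: 487 m³ = 487,000 L.
(a) Hardness to add: (185 − 131) = 54 mg/L as CaCO₃ × 487,000 L = 26,300 g as CaCO₃.
(a) Moles of Ca²⁺ (1 mol Ca²⁺ ≡ 1 mol CaCO₃): 26,300 / 100.1 g/mol = 262.7 mol.
(a) Mass of CaCl₂·2H₂O: 262.7 × 147 = 38,620 g.

(b) Volume: 1540 m³ = 1,540,000 L.
(b) After draining 15% and refilling: 282 × 0.85 + 8 × 0.15 = 240.9 ppm.
(b) Deficit to target: 276 − 240.9 = 35.1 mg/L.
(b) As CaCO₃: 35.1 mg/L × 1,540,000 L = 54,050 g; ÷ 100.1 = 540 mol Ca²⁺.
(b) Mass: 540 × 147 = 79,380 g.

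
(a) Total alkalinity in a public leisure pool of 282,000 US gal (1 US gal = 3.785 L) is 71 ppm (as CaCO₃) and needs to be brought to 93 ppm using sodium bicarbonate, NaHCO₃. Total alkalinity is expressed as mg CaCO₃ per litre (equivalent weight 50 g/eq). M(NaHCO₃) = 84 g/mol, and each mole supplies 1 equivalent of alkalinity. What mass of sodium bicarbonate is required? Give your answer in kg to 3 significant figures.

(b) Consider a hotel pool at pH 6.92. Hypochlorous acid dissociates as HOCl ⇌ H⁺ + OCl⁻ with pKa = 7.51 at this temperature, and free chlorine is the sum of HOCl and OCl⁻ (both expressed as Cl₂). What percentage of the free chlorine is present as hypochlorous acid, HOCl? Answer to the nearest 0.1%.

(a) 39.4 kg; (b) 79.6%

(a) Volume: 282,000 US gal × 3.785 L/gal = 1,067,370 L.
(a) Alkalinity to add: (93 − 71) = 22 mg/L as CaCO₃ × 1,067,370 L = 23,480 g as CaCO₃.
(a) Equivalents: 23,480 g ÷ 50 g/eq = 469.6 eq.
(a) NaHCO₃ supplies 1 eq per mole → 469.6 mol.
(a) Mass: 469.6 mol × 84 g/mol = 39,450 g.

(b) [OCl⁻]/[HOCl] = 10^(pH − pKa) = 10^(6.92 − 7.51) = 10^-0.59 = 0.257.
(b) Fraction as HOCl = 1 / (1 + 0.257) = 0.7955.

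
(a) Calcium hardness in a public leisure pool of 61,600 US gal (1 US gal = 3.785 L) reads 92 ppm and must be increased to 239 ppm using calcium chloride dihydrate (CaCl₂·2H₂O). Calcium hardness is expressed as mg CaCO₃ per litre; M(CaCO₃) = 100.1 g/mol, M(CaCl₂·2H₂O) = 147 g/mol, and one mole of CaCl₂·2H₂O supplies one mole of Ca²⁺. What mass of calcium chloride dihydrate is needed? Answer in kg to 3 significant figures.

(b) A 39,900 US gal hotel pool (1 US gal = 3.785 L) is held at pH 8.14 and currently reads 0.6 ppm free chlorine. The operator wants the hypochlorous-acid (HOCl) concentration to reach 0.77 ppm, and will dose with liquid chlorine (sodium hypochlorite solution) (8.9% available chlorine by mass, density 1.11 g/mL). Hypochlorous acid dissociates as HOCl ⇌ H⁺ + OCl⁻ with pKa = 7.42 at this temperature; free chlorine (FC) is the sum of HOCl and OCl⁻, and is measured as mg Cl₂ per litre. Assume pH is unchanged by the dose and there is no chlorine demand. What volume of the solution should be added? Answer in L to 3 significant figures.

(a) 50.3 kg; (b) 6.44 L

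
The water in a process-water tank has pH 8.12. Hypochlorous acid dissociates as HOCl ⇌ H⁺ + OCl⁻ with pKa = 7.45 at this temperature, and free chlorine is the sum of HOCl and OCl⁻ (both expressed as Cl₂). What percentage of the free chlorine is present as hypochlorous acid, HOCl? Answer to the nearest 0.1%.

[OCl⁻]/[HOCl] = 10^(pH − pKa) = 10^(8.12 − 7.45) = 10^0.67 = 4.677.
Fraction as HOCl = 1 / (1 + 4.677) = 0.1761.

17.6%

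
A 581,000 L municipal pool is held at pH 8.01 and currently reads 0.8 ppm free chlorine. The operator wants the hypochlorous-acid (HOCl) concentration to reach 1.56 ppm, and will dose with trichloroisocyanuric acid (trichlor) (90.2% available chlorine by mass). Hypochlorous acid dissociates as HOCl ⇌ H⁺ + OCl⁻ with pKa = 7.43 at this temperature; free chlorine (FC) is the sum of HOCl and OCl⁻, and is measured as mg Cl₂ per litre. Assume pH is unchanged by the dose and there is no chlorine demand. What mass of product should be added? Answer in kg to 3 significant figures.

4.31 kg

[OCl⁻]/[HOCl] = 10^(pH − pKa) = 10^(8.01 − 7.43) = 3.802; fraction as HOCl = 1/(1 + 3.802) = 0.2083.
Free chlorine required for 1.56 ppm HOCl: 1.56 / 0.2083 = 7.491 ppm.
FC to add: 7.491 − 0.8 = 6.691 mg/L as Cl₂.
Cl₂ equivalent: 6.691 mg/L × 581,000 L = 3887 g.
Product at 90.2% available Cl: 3887 / 0.902 = 4310 g.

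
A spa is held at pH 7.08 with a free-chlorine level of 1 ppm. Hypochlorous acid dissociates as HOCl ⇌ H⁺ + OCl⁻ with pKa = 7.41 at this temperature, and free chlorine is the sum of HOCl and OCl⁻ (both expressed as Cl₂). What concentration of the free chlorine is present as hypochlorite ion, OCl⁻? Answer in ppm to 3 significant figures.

[OCl⁻]/[HOCl] = 10^(pH − pKa) = 10^(7.08 − 7.41) = 10^-0.33 = 0.4677.
Fraction as HOCl = 1 / (1 + 0.4677) = 0.6813.
OCl⁻ = (1 − 0.6813) × 1 ppm = 0.3187 ppm.

0.319 ppm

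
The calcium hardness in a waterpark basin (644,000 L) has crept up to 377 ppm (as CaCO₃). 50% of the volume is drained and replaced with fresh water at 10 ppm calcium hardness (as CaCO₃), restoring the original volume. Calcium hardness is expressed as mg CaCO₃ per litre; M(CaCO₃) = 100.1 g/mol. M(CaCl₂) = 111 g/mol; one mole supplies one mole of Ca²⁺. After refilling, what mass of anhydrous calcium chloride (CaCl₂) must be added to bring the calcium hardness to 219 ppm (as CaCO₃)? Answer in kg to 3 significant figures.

18.2 kg

After draining 50% and refilling: 377 × 0.50 + 10 × 0.50 = 193.5 ppm.
Deficit to target: 219 − 193.5 = 25.5 mg/L.
As CaCO₃: 25.5 mg/L × 644,000 L = 16,420 g; ÷ 100.1 = 164.1 mol Ca²⁺.
Mass: 164.1 × 111 = 18,210 g.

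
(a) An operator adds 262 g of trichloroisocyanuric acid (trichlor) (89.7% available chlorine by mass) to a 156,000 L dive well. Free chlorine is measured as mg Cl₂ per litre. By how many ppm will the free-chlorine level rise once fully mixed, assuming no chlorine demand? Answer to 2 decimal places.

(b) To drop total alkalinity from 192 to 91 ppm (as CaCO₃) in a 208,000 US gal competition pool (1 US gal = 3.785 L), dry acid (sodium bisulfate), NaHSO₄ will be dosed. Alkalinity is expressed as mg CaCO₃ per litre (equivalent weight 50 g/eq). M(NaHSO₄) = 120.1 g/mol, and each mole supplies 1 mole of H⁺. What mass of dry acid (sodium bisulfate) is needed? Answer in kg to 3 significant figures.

(a) 1.51 ppm; (b) 191 kg

(a) Available chlorine delivered: 262 g × 0.897 = 235 g as Cl₂.
(a) Concentration rise: 235 g / 156,000 L = 1.506 mg/L = 1.51 ppm.

(b) Volume: 208,000 US gal × 3.785 L/gal = 787,280 L.
(b) Alkalinity to neutralize: (192 − 91) = 101 mg/L as CaCO₃ × 787,280 L = 79,520 g as CaCO₃.
(b) Equivalents of H⁺ required: 79,520 ÷ 50 g/eq = 1590 eq = 1590 mol NaHSO₄.
(b) Mass of NaHSO₄: 1590 × 120.1 = 191,000 g.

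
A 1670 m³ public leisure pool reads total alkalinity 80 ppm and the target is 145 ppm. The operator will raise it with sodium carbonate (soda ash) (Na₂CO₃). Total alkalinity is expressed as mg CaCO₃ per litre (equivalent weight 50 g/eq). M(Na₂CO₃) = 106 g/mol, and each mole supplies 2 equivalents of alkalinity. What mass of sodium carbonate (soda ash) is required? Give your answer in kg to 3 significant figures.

115 kg

Volume: 1670 m³ = 1,670,000 L.
Alkalinity to add: (145 − 80) = 65 mg/L as CaCO₃ × 1,670,000 L = 108,600 g as CaCO₃.
Equivalents: 108,600 g ÷ 50 g/eq = 2171 eq.
Each mole of Na₂CO₃ supplies 2 eq, so 2171 / 2 = 1086 mol.
Mass: 1086 mol × 106 g/mol = 115,100 g.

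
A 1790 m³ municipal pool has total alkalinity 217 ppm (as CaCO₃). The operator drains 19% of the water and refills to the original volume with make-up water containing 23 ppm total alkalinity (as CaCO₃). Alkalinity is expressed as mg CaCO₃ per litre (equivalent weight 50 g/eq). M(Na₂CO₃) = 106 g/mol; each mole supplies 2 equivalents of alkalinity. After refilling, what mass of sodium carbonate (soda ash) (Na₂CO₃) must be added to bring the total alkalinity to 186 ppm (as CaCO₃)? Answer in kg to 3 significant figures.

11.1 kg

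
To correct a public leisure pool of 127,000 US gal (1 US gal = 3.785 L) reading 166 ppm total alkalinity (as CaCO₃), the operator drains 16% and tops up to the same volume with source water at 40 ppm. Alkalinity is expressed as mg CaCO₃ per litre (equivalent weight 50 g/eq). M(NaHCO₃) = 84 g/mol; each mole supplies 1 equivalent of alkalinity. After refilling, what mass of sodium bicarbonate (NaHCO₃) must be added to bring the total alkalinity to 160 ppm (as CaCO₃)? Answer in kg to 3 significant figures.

Volume: 127,000 US gal × 3.785 L/gal = 480,695 L.
After draining 16% and refilling: 166 × 0.84 + 40 × 0.16 = 145.84 ppm.
Deficit to target: 160 − 145.84 = 14.16 mg/L.
As CaCO₃: 14.16 mg/L × 480,695 L = 6807 g; ÷ 50 g/eq ÷ 1 = 136.1 mol NaHCO₃.
Mass: 136.1 × 84 = 11,440 g.

11.4 kg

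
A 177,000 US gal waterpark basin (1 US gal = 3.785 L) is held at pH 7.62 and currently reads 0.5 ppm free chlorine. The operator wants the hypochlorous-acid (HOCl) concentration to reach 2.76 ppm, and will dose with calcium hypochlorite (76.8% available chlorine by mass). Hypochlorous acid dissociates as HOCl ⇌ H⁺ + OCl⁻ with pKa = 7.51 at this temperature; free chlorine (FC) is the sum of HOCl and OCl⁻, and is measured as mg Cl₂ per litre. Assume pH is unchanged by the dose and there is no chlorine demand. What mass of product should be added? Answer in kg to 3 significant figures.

Volume: 177,000 US gal × 3.785 L/gal = 669,945 L.
[OCl⁻]/[HOCl] = 10^(pH − pKa) = 10^(7.62 − 7.51) = 1.288; fraction as HOCl = 1/(1 + 1.288) = 0.437.
Free chlorine required for 2.76 ppm HOCl: 2.76 / 0.437 = 6.316 ppm.
FC to add: 6.316 − 0.5 = 5.816 mg/L as Cl₂.
Cl₂ equivalent: 5.816 mg/L × 669,945 L = 3896 g.
Product at 76.8% available Cl: 3896 / 0.768 = 5073 g.

5.07 kg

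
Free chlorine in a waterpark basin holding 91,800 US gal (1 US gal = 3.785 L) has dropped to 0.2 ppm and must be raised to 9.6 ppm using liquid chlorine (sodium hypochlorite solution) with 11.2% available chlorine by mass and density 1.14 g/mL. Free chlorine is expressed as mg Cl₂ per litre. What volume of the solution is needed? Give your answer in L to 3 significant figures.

Volume: 91,800 US gal × 3.785 L/gal = 347,463 L.
Chlorine deficit: 9.6 − 0.2 = 9.4 ppm = 9.4 mg/L as Cl₂.
Cl₂ equivalent needed: 9.4 mg/L × 347,463 L = 3,266,000 mg = 3266 g.
Product at 11.2% available chlorine: 3266 / 0.112 = 29,160 g.
Volume at density 1.14 g/mL: 29,160 g ÷ 1.14 g/mL = 25,580 mL.

25.6 L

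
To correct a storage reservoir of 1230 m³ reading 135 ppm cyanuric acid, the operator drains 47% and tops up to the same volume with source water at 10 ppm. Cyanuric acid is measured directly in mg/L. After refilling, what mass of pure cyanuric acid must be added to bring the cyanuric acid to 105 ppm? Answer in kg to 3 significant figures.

35.4 kg

Volume: 1230 m³ = 1,230,000 L.
After draining 47% and refilling: 135 × 0.53 + 10 × 0.47 = 76.25 ppm.
Deficit to target: 105 − 76.25 = 28.75 mg/L.
Mass: 28.75 mg/L × 1,230,000 L = 35,360 g cyanuric acid.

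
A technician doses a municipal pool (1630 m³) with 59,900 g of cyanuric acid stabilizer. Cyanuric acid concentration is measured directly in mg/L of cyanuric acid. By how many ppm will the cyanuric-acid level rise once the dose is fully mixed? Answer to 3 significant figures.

36.7 ppm

Volume: 1630 m³ = 1,630,000 L.
Rise: 59,900 g / 1,630,000 L × 1000 = 36.75 mg/L.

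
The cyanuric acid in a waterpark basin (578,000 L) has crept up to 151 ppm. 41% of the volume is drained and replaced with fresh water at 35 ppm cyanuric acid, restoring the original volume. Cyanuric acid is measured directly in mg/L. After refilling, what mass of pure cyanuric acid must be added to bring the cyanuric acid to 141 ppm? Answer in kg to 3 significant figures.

21.7 kg

After draining 41% and refilling: 151 × 0.59 + 35 × 0.41 = 103.44 ppm.
Deficit to target: 141 − 103.44 = 37.56 mg/L.
Mass: 37.56 mg/L × 578,000 L = 21,710 g cyanuric acid.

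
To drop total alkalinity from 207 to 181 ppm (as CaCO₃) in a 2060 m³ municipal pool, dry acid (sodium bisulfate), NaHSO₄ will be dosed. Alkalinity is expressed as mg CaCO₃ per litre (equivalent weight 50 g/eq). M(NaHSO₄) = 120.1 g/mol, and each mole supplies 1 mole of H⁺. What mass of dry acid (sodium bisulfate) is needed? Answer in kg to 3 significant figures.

Volume: 2060 m³ = 2,060,000 L.
Alkalinity to neutralize: (207 − 181) = 26 mg/L as CaCO₃ × 2,060,000 L = 53,560 g as CaCO₃.
Equivalents of H⁺ required: 53,560 ÷ 50 g/eq = 1071 eq = 1071 mol NaHSO₄.
Mass of NaHSO₄: 1071 × 120.1 = 128,700 g.

129 kg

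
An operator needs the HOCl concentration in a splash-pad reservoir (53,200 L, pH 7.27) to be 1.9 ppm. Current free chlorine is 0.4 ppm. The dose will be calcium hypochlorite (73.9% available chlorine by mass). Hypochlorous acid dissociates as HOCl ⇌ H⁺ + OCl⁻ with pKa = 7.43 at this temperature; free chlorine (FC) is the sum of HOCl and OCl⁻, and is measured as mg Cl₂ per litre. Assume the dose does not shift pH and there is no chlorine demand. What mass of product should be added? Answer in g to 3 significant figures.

203 g

[OCl⁻]/[HOCl] = 10^(pH − pKa) = 10^(7.27 − 7.43) = 0.6918; fraction as HOCl = 1/(1 + 0.6918) = 0.5911.
Free chlorine required for 1.9 ppm HOCl: 1.9 / 0.5911 = 3.214 ppm.
FC to add: 3.214 − 0.4 = 2.814 mg/L as Cl₂.
Cl₂ equivalent: 2.814 mg/L × 53,200 L = 149.7 g.
Product at 73.9% available Cl: 149.7 / 0.739 = 202.6 g.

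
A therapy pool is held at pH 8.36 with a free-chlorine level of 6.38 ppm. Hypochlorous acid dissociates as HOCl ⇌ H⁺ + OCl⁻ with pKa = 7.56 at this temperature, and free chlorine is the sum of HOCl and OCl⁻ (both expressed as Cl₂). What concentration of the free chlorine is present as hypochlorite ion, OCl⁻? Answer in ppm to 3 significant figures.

[OCl⁻]/[HOCl] = 10^(pH − pKa) = 10^(8.36 − 7.56) = 10^0.80 = 6.31.
Fraction as HOCl = 1 / (1 + 6.31) = 0.1368.
OCl⁻ = (1 − 0.1368) × 6.38 ppm = 5.507 ppm.

5.51 ppm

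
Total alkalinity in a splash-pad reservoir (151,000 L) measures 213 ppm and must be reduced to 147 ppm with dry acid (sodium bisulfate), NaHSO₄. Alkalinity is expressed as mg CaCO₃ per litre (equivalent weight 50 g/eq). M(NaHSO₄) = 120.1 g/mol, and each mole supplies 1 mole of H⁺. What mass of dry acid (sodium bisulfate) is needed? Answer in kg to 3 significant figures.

Alkalinity to neutralize: (213 − 147) = 66 mg/L as CaCO₃ × 151,000 L = 9966 g as CaCO₃.
Equivalents of H⁺ required: 9966 ÷ 50 g/eq = 199.3 eq = 199.3 mol NaHSO₄.
Mass of NaHSO₄: 199.3 × 120.1 = 23,940 g.

23.9 kg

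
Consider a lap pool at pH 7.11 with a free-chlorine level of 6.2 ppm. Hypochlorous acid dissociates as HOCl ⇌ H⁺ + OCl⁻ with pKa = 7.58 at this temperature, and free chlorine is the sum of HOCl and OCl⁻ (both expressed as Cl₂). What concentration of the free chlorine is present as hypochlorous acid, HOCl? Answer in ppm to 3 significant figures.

[OCl⁻]/[HOCl] = 10^(pH − pKa) = 10^(7.11 − 7.58) = 10^-0.47 = 0.3388.
Fraction as HOCl = 1 / (1 + 0.3388) = 0.7469.
HOCl = 0.7469 × 6.2 ppm = 4.631 ppm.

4.63 ppm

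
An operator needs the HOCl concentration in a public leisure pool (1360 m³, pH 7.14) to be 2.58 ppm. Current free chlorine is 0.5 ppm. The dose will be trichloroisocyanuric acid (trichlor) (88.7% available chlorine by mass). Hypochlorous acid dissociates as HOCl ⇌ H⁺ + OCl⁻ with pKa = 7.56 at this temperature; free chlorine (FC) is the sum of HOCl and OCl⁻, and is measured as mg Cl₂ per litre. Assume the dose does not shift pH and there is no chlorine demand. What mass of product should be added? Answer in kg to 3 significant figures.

4.69 kg

Volume: 1360 m³ = 1,360,000 L.
[OCl⁻]/[HOCl] = 10^(pH − pKa) = 10^(7.14 − 7.56) = 0.3802; fraction as HOCl = 1/(1 + 0.3802) = 0.7245.
Free chlorine required for 2.58 ppm HOCl: 2.58 / 0.7245 = 3.561 ppm.
FC to add: 3.561 − 0.5 = 3.061 mg/L as Cl₂.
Cl₂ equivalent: 3.061 mg/L × 1,360,000 L = 4163 g.
Product at 88.7% available Cl: 4163 / 0.887 = 4693 g.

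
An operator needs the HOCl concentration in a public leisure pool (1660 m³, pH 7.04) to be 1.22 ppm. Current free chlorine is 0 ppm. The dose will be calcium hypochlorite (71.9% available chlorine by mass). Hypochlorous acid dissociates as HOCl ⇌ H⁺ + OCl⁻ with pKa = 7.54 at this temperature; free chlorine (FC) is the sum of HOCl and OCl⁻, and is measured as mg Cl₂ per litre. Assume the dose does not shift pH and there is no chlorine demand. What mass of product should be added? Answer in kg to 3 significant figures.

Volume: 1660 m³ = 1,660,000 L.
[OCl⁻]/[HOCl] = 10^(pH − pKa) = 10^(7.04 − 7.54) = 0.3162; fraction as HOCl = 1/(1 + 0.3162) = 0.7597.
Free chlorine required for 1.22 ppm HOCl: 1.22 / 0.7597 = 1.606 ppm.
FC to add: 1.606 − 0 = 1.606 mg/L as Cl₂.
Cl₂ equivalent: 1.606 mg/L × 1,660,000 L = 2666 g.
Product at 71.9% available Cl: 2666 / 0.719 = 3707 g.

3.71 kg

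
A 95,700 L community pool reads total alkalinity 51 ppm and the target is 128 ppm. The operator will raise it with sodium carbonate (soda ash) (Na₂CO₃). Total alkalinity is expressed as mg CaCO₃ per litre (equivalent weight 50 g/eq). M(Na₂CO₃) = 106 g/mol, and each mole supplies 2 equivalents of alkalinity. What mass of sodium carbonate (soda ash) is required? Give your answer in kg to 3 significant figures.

Alkalinity to add: (128 − 51) = 77 mg/L as CaCO₃ × 95,700 L = 7369 g as CaCO₃.
Equivalents: 7369 g ÷ 50 g/eq = 147.4 eq.
Each mole of Na₂CO₃ supplies 2 eq, so 147.4 / 2 = 73.69 mol.
Mass: 73.69 mol × 106 g/mol = 7811 g.

7.81 kg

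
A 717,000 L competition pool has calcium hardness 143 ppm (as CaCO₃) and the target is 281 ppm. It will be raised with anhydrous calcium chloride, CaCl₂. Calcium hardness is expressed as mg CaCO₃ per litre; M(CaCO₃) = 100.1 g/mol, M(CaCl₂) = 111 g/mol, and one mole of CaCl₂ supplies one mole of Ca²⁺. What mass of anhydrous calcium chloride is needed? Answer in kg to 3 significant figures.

Hardness to add: (281 − 143) = 138 mg/L as CaCO₃ × 717,000 L = 98,950 g as CaCO₃.
Moles of Ca²⁺ (1 mol Ca²⁺ ≡ 1 mol CaCO₃): 98,950 / 100.1 g/mol = 988.5 mol.
Mass of CaCl₂: 988.5 × 111 = 109,700 g.

110 kg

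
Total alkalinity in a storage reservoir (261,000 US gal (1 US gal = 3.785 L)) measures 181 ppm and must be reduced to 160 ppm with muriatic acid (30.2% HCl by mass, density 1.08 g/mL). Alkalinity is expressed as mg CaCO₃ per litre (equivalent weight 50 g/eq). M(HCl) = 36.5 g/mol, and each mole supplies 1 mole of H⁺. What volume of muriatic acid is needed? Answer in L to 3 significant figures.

Volume: 261,000 US gal × 3.785 L/gal = 987,885 L.
Alkalinity to neutralize: (181 − 160) = 21 mg/L as CaCO₃ × 987,885 L = 20,750 g as CaCO₃.
Equivalents of H⁺ required: 20,750 ÷ 50 g/eq = 414.9 eq = 414.9 mol HCl.
Mass of HCl: 414.9 × 36.5 = 15,140 g.
Mass of 30.2% solution: 15,140 / 0.302 = 50,150 g.
Volume: 50,150 g ÷ 1.08 g/mL = 46,430 mL.

46.4 L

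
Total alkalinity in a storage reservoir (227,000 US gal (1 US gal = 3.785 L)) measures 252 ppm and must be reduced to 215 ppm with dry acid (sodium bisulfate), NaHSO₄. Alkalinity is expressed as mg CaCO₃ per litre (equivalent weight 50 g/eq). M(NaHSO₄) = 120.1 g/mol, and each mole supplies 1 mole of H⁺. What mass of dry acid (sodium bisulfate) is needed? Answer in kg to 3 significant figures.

76.4 kg

Volume: 227,000 US gal × 3.785 L/gal = 859,195 L.
Alkalinity to neutralize: (252 − 215) = 37 mg/L as CaCO₃ × 859,195 L = 31,790 g as CaCO₃.
Equivalents of H⁺ required: 31,790 ÷ 50 g/eq = 635.8 eq = 635.8 mol NaHSO₄.
Mass of NaHSO₄: 635.8 × 120.1 = 76,360 g.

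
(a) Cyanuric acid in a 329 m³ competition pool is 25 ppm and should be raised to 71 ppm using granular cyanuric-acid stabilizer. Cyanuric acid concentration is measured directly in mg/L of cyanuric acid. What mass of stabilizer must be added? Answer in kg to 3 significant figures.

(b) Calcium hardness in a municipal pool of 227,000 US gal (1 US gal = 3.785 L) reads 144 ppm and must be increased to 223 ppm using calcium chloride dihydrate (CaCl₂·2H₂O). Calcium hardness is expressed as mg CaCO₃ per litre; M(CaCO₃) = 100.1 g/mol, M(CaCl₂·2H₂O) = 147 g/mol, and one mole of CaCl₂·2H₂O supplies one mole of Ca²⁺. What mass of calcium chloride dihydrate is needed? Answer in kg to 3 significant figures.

(a) Volume: 329 m³ = 329,000 L.
(a) CYA to add: (71 − 25) = 46 mg/L × 329,000 L = 15,130 g cyanuric acid.

(b) Volume: 227,000 US gal × 3.785 L/gal = 859,195 L.
(b) Hardness to add: (223 − 144) = 79 mg/L as CaCO₃ × 859,195 L = 67,880 g as CaCO₃.
(b) Moles of Ca²⁺ (1 mol Ca²⁺ ≡ 1 mol CaCO₃): 67,880 / 100.1 g/mol = 678.1 mol.
(b) Mass of CaCl₂·2H₂O: 678.1 × 147 = 99,680 g.

(a) 15.1 kg; (b) 99.7 kg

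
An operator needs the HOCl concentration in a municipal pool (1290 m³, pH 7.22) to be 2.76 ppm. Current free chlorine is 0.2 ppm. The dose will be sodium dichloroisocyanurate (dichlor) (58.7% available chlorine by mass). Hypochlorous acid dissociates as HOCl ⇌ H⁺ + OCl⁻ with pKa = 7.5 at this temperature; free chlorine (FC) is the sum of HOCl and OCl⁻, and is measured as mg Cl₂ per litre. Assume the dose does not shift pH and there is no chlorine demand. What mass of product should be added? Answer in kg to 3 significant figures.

8.81 kg

Volume: 1290 m³ = 1,290,000 L.
[OCl⁻]/[HOCl] = 10^(pH − pKa) = 10^(7.22 − 7.5) = 0.5248; fraction as HOCl = 1/(1 + 0.5248) = 0.6558.
Free chlorine required for 2.76 ppm HOCl: 2.76 / 0.6558 = 4.208 ppm.
FC to add: 4.208 − 0.2 = 4.008 mg/L as Cl₂.
Cl₂ equivalent: 4.008 mg/L × 1,290,000 L = 5171 g.
Product at 58.7% available Cl: 5171 / 0.587 = 8809 g.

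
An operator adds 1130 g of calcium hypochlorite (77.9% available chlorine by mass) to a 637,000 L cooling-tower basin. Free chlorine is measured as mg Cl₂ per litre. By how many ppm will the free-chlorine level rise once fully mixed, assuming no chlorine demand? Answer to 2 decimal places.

Available chlorine delivered: 1130 g × 0.779 = 880.3 g as Cl₂.
Concentration rise: 880.3 g / 637,000 L = 1.382 mg/L = 1.38 ppm.

1.38 ppm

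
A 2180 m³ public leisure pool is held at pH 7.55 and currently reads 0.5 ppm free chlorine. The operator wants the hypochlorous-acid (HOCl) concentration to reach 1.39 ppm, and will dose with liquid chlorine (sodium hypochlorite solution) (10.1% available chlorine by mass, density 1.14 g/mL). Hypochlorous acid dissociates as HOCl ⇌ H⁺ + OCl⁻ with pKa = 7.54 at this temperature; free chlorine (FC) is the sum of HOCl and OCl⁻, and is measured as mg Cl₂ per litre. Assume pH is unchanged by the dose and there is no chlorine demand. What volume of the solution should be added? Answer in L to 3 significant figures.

Volume: 2180 m³ = 2,180,000 L.
[OCl⁻]/[HOCl] = 10^(pH − pKa) = 10^(7.55 − 7.54) = 1.023; fraction as HOCl = 1/(1 + 1.023) = 0.4942.
Free chlorine required for 1.39 ppm HOCl: 1.39 / 0.4942 = 2.812 ppm.
FC to add: 2.812 − 0.5 = 2.312 mg/L as Cl₂.
Cl₂ equivalent: 2.312 mg/L × 2,180,000 L = 5041 g.
Product at 10.1% available Cl: 5041 / 0.101 = 49,910 g.
Volume: 49,910 g ÷ 1.14 g/mL = 43,780 mL.

43.8 L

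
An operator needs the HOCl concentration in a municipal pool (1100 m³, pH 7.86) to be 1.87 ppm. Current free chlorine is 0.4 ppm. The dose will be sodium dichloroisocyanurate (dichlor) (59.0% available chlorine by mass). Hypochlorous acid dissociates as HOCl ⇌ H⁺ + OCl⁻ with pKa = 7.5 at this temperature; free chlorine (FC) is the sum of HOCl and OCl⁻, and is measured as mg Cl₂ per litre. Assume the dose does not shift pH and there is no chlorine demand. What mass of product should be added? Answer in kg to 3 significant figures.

10.7 kg

Volume: 1100 m³ = 1,100,000 L.
[OCl⁻]/[HOCl] = 10^(pH − pKa) = 10^(7.86 − 7.5) = 2.291; fraction as HOCl = 1/(1 + 2.291) = 0.3039.
Free chlorine required for 1.87 ppm HOCl: 1.87 / 0.3039 = 6.154 ppm.
FC to add: 6.154 − 0.4 = 5.754 mg/L as Cl₂.
Cl₂ equivalent: 5.754 mg/L × 1,100,000 L = 6329 g.
Product at 59.0% available Cl: 6329 / 0.59 = 10,730 g.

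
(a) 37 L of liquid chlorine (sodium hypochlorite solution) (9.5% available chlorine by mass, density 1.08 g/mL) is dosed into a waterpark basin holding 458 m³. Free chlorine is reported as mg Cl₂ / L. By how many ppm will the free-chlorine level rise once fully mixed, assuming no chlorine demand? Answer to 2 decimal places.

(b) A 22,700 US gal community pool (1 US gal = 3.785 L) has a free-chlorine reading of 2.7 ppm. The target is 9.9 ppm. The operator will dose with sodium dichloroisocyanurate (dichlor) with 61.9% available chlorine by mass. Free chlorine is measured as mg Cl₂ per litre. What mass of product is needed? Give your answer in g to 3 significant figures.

(a) Volume: 458 m³ = 458,000 L.
(a) Mass of solution: 37 L × 1000 mL/L × 1.08 g/mL = 39,960 g.
(a) Available chlorine delivered: 39,960 g × 0.095 = 3796 g as Cl₂.
(a) Concentration rise: 3796 g / 458,000 L = 8.289 mg/L = 8.29 ppm.

(b) Volume: 22,700 US gal × 3.785 L/gal = 85,920 L.
(b) Chlorine deficit: 9.9 − 2.7 = 7.2 ppm = 7.2 mg/L as Cl₂.
(b) Cl₂ equivalent needed: 7.2 mg/L × 85,920 L = 618,600 mg = 618.6 g.
(b) Product at 61.9% available chlorine: 618.6 / 0.619 = 999.4 g.

(a) 8.29 ppm; (b) 999 g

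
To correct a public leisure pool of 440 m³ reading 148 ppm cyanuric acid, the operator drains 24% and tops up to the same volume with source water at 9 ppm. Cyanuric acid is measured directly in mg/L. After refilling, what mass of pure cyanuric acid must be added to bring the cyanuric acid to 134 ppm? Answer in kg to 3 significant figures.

Volume: 440 m³ = 440,000 L.
After draining 24% and refilling: 148 × 0.76 + 9 × 0.24 = 114.64 ppm.
Deficit to target: 134 − 114.64 = 19.36 mg/L.
Mass: 19.36 mg/L × 440,000 L = 8518 g cyanuric acid.

8.52 kg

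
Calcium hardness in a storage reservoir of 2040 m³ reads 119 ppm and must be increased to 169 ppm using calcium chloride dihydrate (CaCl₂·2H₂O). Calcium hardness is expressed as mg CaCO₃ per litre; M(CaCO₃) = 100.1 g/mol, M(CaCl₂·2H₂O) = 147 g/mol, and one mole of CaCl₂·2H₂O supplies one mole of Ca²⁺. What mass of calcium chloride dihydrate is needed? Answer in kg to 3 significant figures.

150 kg

Volume: 2040 m³ = 2,040,000 L.
Hardness to add: (169 − 119) = 50 mg/L as CaCO₃ × 2,040,000 L = 102,000 g as CaCO₃.
Moles of Ca²⁺ (1 mol Ca²⁺ ≡ 1 mol CaCO₃): 102,000 / 100.1 g/mol = 1019 mol.
Mass of CaCl₂·2H₂O: 1019 × 147 = 149,800 g.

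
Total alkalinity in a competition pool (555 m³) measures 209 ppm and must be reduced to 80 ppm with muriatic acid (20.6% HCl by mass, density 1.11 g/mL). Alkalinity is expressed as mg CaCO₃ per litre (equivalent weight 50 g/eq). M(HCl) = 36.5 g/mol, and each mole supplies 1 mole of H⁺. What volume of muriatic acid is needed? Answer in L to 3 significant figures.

229 L

Volume: 555 m³ = 555,000 L.
Alkalinity to neutralize: (209 − 80) = 129 mg/L as CaCO₃ × 555,000 L = 71,600 g as CaCO₃.
Equivalents of H⁺ required: 71,600 ÷ 50 g/eq = 1432 eq = 1432 mol HCl.
Mass of HCl: 1432 × 36.5 = 52,260 g.
Mass of 20.6% solution: 52,260 / 0.206 = 253,700 g.
Volume: 253,700 g ÷ 1.11 g/mL = 228,600 mL.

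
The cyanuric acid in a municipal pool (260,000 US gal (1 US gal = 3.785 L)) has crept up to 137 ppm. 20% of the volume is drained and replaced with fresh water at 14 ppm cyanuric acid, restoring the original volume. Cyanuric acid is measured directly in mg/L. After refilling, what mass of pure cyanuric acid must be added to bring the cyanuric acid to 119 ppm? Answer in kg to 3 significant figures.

Volume: 260,000 US gal × 3.785 L/gal = 984,100 L.
After draining 20% and refilling: 137 × 0.80 + 14 × 0.20 = 112.4 ppm.
Deficit to target: 119 − 112.4 = 6.6 mg/L.
Mass: 6.6 mg/L × 984,100 L = 6495 g cyanuric acid.

6.50 kg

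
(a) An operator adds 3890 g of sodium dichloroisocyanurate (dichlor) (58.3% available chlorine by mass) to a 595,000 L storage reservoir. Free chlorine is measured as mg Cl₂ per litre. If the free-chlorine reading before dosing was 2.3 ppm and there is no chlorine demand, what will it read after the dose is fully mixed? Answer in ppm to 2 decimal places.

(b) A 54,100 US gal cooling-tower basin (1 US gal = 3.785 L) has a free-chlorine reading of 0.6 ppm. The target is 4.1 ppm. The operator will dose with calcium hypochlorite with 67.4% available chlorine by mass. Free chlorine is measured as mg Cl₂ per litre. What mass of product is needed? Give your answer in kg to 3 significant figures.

(a) 6.11 ppm; (b) 1.06 kg

(a) Available chlorine delivered: 3890 g × 0.583 = 2268 g as Cl₂.
(a) Concentration rise: 2268 g / 595,000 L = 3.812 mg/L = 3.81 ppm.
(a) Final FC: 2.3 + 3.81 = 6.11 ppm.

(b) Volume: 54,100 US gal × 3.785 L/gal = 204,768 L.
(b) Chlorine deficit: 4.1 − 0.6 = 3.5 ppm = 3.5 mg/L as Cl₂.
(b) Cl₂ equivalent needed: 3.5 mg/L × 204,768 L = 716,700 mg = 716.7 g.
(b) Product at 67.4% available chlorine: 716.7 / 0.674 = 1063 g.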